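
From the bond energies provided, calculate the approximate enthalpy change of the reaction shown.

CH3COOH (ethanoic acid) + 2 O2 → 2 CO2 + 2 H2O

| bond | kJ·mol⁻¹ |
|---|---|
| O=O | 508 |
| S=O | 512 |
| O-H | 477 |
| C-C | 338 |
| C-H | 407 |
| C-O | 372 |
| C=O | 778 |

Bonds broken (reactants):
  C-C: 1 × 338 = 338
  C-H: 3 × 407 = 1221
  C-O: 1 × 372 = 372
  C=O: 1 × 778 = 778
  O-H: 1 × 477 = 477
  O=O: 2 × 508 = 1016
  Σ(broken) = 4202 kJ
Bonds formed (products):
  C=O: 4 × 778 = 3112
  O-H: 4 × 477 = 1908
  Σ(formed) = 5020 kJ
ΔH = Σ(broken) − Σ(formed) = 4202 − 5020 = −818 kJ

ΔH ≈ −818 kJ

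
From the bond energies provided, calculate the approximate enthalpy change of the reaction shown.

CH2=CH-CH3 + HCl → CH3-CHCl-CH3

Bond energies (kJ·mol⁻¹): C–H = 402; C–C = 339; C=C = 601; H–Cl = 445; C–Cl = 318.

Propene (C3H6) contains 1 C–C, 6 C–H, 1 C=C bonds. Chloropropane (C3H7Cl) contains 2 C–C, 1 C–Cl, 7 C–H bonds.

ΔH ≈ −13 kJ

Bonds broken (reactants):
  C–C: 1 × 339 = 339
  C–H: 6 × 402 = 2412
  C=C: 1 × 601 = 601
  H–Cl: 1 × 445 = 445
  Σ(broken) = 3797 kJ
Bonds formed (products):
  C–C: 2 × 339 = 678
  C–Cl: 1 × 318 = 318
  C–H: 7 × 402 = 2814
  Σ(formed) = 3810 kJ
ΔH = Σ(broken) − Σ(formed) = 3797 − 3810 = −13 kJ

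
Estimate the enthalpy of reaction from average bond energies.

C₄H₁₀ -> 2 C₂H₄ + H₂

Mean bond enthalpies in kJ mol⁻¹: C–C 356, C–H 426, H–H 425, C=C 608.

Bonds broken (reactants):
  C–C: 3 × 356 = 1068
  C–H: 10 × 426 = 4260
  Σ(broken) = 5328 kJ
Bonds formed (products):
  C–H: 8 × 426 = 3408
  C=C: 2 × 608 = 1216
  H–H: 1 × 425 = 425
  Σ(formed) = 5049 kJ
ΔH = Σ(broken) − Σ(formed) = 5328 − 5049 = +279 kJ

ΔH ≈ +279 kJ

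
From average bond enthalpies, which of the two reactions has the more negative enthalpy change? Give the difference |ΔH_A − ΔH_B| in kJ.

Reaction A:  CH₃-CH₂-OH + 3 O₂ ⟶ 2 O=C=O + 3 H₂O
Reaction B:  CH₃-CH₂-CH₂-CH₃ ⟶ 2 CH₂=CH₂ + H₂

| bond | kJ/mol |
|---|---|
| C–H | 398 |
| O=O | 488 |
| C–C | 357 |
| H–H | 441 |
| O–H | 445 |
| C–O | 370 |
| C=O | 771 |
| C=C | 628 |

Reaction A:
  Bonds broken (reactants):
    C–C: 1 × 357 = 357
    C–H: 5 × 398 = 1990
    C–O: 1 × 370 = 370
    O–H: 1 × 445 = 445
    O=O: 3 × 488 = 1464
    Σ(broken) = 4626 kJ
  Bonds formed (products):
    C=O: 4 × 771 = 3084
    O–H: 6 × 445 = 2670
    Σ(formed) = 5754 kJ
  ΔH_A = 4626 − 5754 = −1128 kJ
Reaction B:
  Bonds broken (reactants):
    C–C: 3 × 357 = 1071
    C–H: 10 × 398 = 3980
    Σ(broken) = 5051 kJ
  Bonds formed (products):
    C–H: 8 × 398 = 3184
    C=C: 2 × 628 = 1256
    H–H: 1 × 441 = 441
    Σ(formed) = 4881 kJ
  ΔH_B = 5051 − 4881 = +170 kJ
ΔH_A − ΔH_B = −1298 kJ, so reaction A has the more negative ΔH; |ΔH_A − ΔH_B| = 1298 kJ.

Reaction A, by 1298 kJ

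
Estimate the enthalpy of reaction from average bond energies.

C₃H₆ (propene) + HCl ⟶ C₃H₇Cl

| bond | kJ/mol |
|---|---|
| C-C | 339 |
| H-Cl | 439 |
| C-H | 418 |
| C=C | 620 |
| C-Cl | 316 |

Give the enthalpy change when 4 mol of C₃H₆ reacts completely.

Bonds broken (reactants):
  C-C: 1 × 339 = 339
  C-H: 6 × 418 = 2508
  C=C: 1 × 620 = 620
  H-Cl: 1 × 439 = 439
  Σ(broken) = 3906 kJ
Bonds formed (products):
  C-C: 2 × 339 = 678
  C-Cl: 1 × 316 = 316
  C-H: 7 × 418 = 2926
  Σ(formed) = 3920 kJ
ΔH = Σ(broken) − Σ(formed) = 3906 − 3920 = −14 kJ
For 4× the reaction as written: 4 × (−14) = −56 kJ

ΔH = −56 kJ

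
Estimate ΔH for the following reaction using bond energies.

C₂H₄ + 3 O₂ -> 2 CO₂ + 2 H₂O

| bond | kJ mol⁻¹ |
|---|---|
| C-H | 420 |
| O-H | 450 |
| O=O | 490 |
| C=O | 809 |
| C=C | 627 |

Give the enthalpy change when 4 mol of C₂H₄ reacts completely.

Bonds broken (reactants):
  C-H: 4 × 420 = 1680
  C=C: 1 × 627 = 627
  O=O: 3 × 490 = 1470
  Σ(broken) = 3777 kJ
Bonds formed (products):
  C=O: 4 × 809 = 3236
  O-H: 4 × 450 = 1800
  Σ(formed) = 5036 kJ
ΔH = Σ(broken) − Σ(formed) = 3777 − 5036 = −1259 kJ
For 4× the reaction as written: 4 × (−1259) = −5036 kJ

ΔH = −5036 kJ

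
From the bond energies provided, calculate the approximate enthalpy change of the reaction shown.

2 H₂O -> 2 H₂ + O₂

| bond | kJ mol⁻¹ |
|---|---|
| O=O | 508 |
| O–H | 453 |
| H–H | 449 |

Bonds broken (reactants):
  O–H: 4 × 453 = 1812
  Σ(broken) = 1812 kJ
Bonds formed (products):
  H–H: 2 × 449 = 898
  O=O: 1 × 508 = 508
  Σ(formed) = 1406 kJ
ΔH = Σ(broken) − Σ(formed) = 1812 − 1406 = +406 kJ

ΔH ≈ +406 kJ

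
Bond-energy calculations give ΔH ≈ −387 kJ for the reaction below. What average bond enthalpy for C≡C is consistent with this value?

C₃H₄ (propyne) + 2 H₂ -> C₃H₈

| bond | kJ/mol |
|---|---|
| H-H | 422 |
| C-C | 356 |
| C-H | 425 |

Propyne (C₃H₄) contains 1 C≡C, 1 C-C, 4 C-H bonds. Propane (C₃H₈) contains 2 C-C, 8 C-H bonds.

Let D be the C≡C bond energy.
Σ(broken) = 1×D + 1×356 + 4×425 + 2×422 = 2900 + D
Σ(formed) = 2×356 + 8×425 = 4112
ΔH = Σ(broken) − Σ(formed) = (2900 + D) − (4112) = −1212 + D
Setting this equal to −387 kJ gives D = 825 kJ/mol.

D(C≡C) ≈ 825 kJ/mol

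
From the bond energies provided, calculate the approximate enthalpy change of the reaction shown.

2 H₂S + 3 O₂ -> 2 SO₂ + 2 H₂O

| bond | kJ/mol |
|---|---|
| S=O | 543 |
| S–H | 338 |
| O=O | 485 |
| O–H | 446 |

ΔH ≈ −1149 kJ

Bonds broken (reactants):
  O=O: 3 × 485 = 1455
  S–H: 4 × 338 = 1352
  Σ(broken) = 2807 kJ
Bonds formed (products):
  O–H: 4 × 446 = 1784
  S=O: 4 × 543 = 2172
  Σ(formed) = 3956 kJ
ΔH = Σ(broken) − Σ(formed) = 2807 − 3956 = −1149 kJ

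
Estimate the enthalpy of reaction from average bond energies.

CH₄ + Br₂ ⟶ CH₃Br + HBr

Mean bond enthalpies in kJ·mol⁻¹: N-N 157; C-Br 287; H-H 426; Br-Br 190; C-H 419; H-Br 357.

Bonds broken (reactants):
  Br-Br: 1 × 190 = 190
  C-H: 4 × 419 = 1676
  Σ(broken) = 1866 kJ
Bonds formed (products):
  C-Br: 1 × 287 = 287
  C-H: 3 × 419 = 1257
  H-Br: 1 × 357 = 357
  Σ(formed) = 1901 kJ
ΔH = Σ(broken) − Σ(formed) = 1866 − 1901 = −35 kJ

ΔH ≈ −35 kJ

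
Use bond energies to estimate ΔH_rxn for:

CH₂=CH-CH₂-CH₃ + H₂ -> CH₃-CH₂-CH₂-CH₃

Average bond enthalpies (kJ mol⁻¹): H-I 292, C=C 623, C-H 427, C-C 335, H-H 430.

Bonds broken (reactants):
  C-C: 2 × 335 = 670
  C-H: 8 × 427 = 3416
  C=C: 1 × 623 = 623
  H-H: 1 × 430 = 430
  Σ(broken) = 5139 kJ
Bonds formed (products):
  C-C: 3 × 335 = 1005
  C-H: 10 × 427 = 4270
  Σ(formed) = 5275 kJ
ΔH = Σ(broken) − Σ(formed) = 5139 − 5275 = −136 kJ

ΔH ≈ −136 kJ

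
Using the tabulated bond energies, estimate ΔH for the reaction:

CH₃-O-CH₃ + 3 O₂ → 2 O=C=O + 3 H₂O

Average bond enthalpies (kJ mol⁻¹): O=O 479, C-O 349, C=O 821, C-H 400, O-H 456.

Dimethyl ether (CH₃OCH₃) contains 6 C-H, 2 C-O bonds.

Bonds broken (reactants):
  C-H: 6 × 400 = 2400
  C-O: 2 × 349 = 698
  O=O: 3 × 479 = 1437
  Σ(broken) = 4535 kJ
Bonds formed (products):
  C=O: 4 × 821 = 3284
  O-H: 6 × 456 = 2736
  Σ(formed) = 6020 kJ
ΔH = Σ(broken) − Σ(formed) = 4535 − 6020 = −1485 kJ

ΔH ≈ −1485 kJ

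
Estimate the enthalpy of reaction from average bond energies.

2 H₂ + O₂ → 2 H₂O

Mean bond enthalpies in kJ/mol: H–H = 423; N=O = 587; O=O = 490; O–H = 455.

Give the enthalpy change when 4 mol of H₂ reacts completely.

Bonds broken (reactants):
  H–H: 2 × 423 = 846
  O=O: 1 × 490 = 490
  Σ(broken) = 1336 kJ
Bonds formed (products):
  O–H: 4 × 455 = 1820
  Σ(formed) = 1820 kJ
ΔH = Σ(broken) − Σ(formed) = 1336 − 1820 = −484 kJ
For 2× the reaction as written: 2 × (−484) = −968 kJ

ΔH = −968 kJ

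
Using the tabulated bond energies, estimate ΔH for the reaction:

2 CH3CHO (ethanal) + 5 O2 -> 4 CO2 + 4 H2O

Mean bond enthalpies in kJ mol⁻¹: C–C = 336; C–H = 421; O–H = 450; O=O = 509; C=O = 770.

ΔH ≈ −1635 kJ

Bonds broken (reactants):
  C–C: 2 × 336 = 672
  C–H: 8 × 421 = 3368
  C=O: 2 × 770 = 1540
  O=O: 5 × 509 = 2545
  Σ(broken) = 8125 kJ
Bonds formed (products):
  C=O: 8 × 770 = 6160
  O–H: 8 × 450 = 3600
  Σ(formed) = 9760 kJ
ΔH = Σ(broken) − Σ(formed) = 8125 − 9760 = −1635 kJ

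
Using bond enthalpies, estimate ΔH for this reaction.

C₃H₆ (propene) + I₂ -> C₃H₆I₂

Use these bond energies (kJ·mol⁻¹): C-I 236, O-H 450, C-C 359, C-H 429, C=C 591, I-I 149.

ΔH ≈ −91 kJ

Bonds broken (reactants):
  C-C: 1 × 359 = 359
  C-H: 6 × 429 = 2574
  C=C: 1 × 591 = 591
  I-I: 1 × 149 = 149
  Σ(broken) = 3673 kJ
Bonds formed (products):
  C-C: 2 × 359 = 718
  C-H: 6 × 429 = 2574
  C-I: 2 × 236 = 472
  Σ(formed) = 3764 kJ
ΔH = Σ(broken) − Σ(formed) = 3673 − 3764 = −91 kJ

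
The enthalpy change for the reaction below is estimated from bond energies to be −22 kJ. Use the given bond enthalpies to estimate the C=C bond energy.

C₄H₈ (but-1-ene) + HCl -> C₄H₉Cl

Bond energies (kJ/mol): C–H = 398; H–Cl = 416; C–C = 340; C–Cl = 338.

D(C=C) ≈ 638 kJ/mol

Let D be the C=C bond energy.
Σ(broken) = 2×340 + 8×398 + 1×D + 1×416 = 4280 + D
Σ(formed) = 3×340 + 1×338 + 9×398 = 4940
ΔH = Σ(broken) − Σ(formed) = (4280 + D) − (4940) = −660 + D
Setting this equal to −22 kJ gives D = 638 kJ/mol.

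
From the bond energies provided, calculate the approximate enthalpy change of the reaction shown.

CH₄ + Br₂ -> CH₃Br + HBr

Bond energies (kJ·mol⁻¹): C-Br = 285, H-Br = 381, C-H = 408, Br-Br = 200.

ΔH ≈ −58 kJ

Bonds broken (reactants):
  Br-Br: 1 × 200 = 200
  C-H: 4 × 408 = 1632
  Σ(broken) = 1832 kJ
Bonds formed (products):
  C-Br: 1 × 285 = 285
  C-H: 3 × 408 = 1224
  H-Br: 1 × 381 = 381
  Σ(formed) = 1890 kJ
ΔH = Σ(broken) − Σ(formed) = 1832 − 1890 = −58 kJ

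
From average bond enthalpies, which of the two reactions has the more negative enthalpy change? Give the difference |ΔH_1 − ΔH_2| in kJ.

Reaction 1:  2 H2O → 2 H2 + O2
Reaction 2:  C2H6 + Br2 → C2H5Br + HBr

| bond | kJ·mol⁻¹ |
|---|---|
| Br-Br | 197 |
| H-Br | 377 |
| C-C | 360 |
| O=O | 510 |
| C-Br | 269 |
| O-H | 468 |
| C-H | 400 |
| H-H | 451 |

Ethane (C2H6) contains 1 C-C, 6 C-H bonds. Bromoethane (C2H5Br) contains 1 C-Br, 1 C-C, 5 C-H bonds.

Reaction 1:
  Bonds broken (reactants):
    O-H: 4 × 468 = 1872
    Σ(broken) = 1872 kJ
  Bonds formed (products):
    H-H: 2 × 451 = 902
    O=O: 1 × 510 = 510
    Σ(formed) = 1412 kJ
  ΔH_1 = 1872 − 1412 = +460 kJ
Reaction 2:
  Bonds broken (reactants):
    Br-Br: 1 × 197 = 197
    C-C: 1 × 360 = 360
    C-H: 6 × 400 = 2400
    Σ(broken) = 2957 kJ
  Bonds formed (products):
    C-Br: 1 × 269 = 269
    C-C: 1 × 360 = 360
    C-H: 5 × 400 = 2000
    H-Br: 1 × 377 = 377
    Σ(formed) = 3006 kJ
  ΔH_2 = 2957 − 3006 = −49 kJ
ΔH_1 − ΔH_2 = +509 kJ, so reaction 2 has the more negative ΔH; |ΔH_1 − ΔH_2| = 509 kJ.

Reaction 2, by 509 kJ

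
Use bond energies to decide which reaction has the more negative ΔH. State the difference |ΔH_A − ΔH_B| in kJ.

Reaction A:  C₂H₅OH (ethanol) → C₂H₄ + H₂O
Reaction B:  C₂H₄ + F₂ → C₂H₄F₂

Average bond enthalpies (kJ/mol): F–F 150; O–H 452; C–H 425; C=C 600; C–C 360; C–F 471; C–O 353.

Reaction B, by 638 kJ

Reaction A:
  Bonds broken (reactants):
    C–C: 1 × 360 = 360
    C–H: 5 × 425 = 2125
    C–O: 1 × 353 = 353
    O–H: 1 × 452 = 452
    Σ(broken) = 3290 kJ
  Bonds formed (products):
    C–H: 4 × 425 = 1700
    C=C: 1 × 600 = 600
    O–H: 2 × 452 = 904
    Σ(formed) = 3204 kJ
  ΔH_A = 3290 − 3204 = +86 kJ
Reaction B:
  Bonds broken (reactants):
    C–H: 4 × 425 = 1700
    C=C: 1 × 600 = 600
    F–F: 1 × 150 = 150
    Σ(broken) = 2450 kJ
  Bonds formed (products):
    C–C: 1 × 360 = 360
    C–F: 2 × 471 = 942
    C–H: 4 × 425 = 1700
    Σ(formed) = 3002 kJ
  ΔH_B = 2450 − 3002 = −552 kJ
ΔH_A − ΔH_B = +638 kJ, so reaction B has the more negative ΔH; |ΔH_A − ΔH_B| = 638 kJ.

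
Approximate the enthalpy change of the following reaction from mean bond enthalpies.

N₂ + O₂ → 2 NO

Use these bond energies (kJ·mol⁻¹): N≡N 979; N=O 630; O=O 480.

ΔH ≈ +199 kJ

Bonds broken (reactants):
  N≡N: 1 × 979 = 979
  O=O: 1 × 480 = 480
  Σ(broken) = 1459 kJ
Bonds formed (products):
  N=O: 2 × 630 = 1260
  Σ(formed) = 1260 kJ
ΔH = Σ(broken) − Σ(formed) = 1459 − 1260 = +199 kJ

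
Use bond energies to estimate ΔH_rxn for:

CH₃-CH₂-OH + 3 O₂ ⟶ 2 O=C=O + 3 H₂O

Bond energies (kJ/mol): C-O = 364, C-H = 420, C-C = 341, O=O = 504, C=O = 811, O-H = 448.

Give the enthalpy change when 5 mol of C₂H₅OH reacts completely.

Bonds broken (reactants):
  C-C: 1 × 341 = 341
  C-H: 5 × 420 = 2100
  C-O: 1 × 364 = 364
  O-H: 1 × 448 = 448
  O=O: 3 × 504 = 1512
  Σ(broken) = 4765 kJ
Bonds formed (products):
  C=O: 4 × 811 = 3244
  O-H: 6 × 448 = 2688
  Σ(formed) = 5932 kJ
ΔH = Σ(broken) − Σ(formed) = 4765 − 5932 = −1167 kJ
For 5× the reaction as written: 5 × (−1167) = −5835 kJ

ΔH = −5835 kJ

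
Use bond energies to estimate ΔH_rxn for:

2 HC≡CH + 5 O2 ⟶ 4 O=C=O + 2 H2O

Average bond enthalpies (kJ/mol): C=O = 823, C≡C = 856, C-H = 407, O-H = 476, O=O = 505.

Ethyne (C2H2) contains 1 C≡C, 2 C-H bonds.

ΔH ≈ −2623 kJ

Bonds broken (reactants):
  C≡C: 2 × 856 = 1712
  C-H: 4 × 407 = 1628
  O=O: 5 × 505 = 2525
  Σ(broken) = 5865 kJ
Bonds formed (products):
  C=O: 8 × 823 = 6584
  O-H: 4 × 476 = 1904
  Σ(formed) = 8488 kJ
ΔH = Σ(broken) − Σ(formed) = 5865 − 8488 = −2623 kJ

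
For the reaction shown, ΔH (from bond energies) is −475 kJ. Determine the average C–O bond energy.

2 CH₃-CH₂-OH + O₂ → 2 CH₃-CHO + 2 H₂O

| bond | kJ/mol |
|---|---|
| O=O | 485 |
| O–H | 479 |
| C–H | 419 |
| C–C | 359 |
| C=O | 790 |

D(C–O) ≈ 370 kJ/mol

Let D be the C–O bond energy.
Σ(broken) = 2×359 + 10×419 + 2×D + 2×479 + 1×485 = 6351 + 2D
Σ(formed) = 2×359 + 8×419 + 2×790 + 4×479 = 7566
ΔH = Σ(broken) − Σ(formed) = (6351 + 2D) − (7566) = −1215 + 2D
Setting this equal to −475 kJ gives 2D = 740, so D = 370 kJ/mol.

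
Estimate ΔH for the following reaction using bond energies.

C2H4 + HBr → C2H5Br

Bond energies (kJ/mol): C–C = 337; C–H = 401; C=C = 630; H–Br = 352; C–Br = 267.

Bonds broken (reactants):
  C–H: 4 × 401 = 1604
  C=C: 1 × 630 = 630
  H–Br: 1 × 352 = 352
  Σ(broken) = 2586 kJ
Bonds formed (products):
  C–Br: 1 × 267 = 267
  C–C: 1 × 337 = 337
  C–H: 5 × 401 = 2005
  Σ(formed) = 2609 kJ
ΔH = Σ(broken) − Σ(formed) = 2586 − 2609 = −23 kJ

ΔH ≈ −23 kJ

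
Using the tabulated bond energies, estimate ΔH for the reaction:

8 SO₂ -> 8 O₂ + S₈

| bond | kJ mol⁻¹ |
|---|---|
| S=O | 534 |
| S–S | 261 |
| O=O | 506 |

Bonds broken (reactants):
  S=O: 16 × 534 = 8544
  Σ(broken) = 8544 kJ
Bonds formed (products):
  O=O: 8 × 506 = 4048
  S–S: 8 × 261 = 2088
  Σ(formed) = 6136 kJ
ΔH = Σ(broken) − Σ(formed) = 8544 − 6136 = +2408 kJ

ΔH ≈ +2408 kJ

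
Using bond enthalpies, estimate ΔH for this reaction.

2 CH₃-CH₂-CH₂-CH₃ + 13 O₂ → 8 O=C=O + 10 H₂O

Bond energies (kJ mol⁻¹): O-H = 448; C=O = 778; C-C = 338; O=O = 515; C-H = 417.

ΔH ≈ −4345 kJ

Bonds broken (reactants):
  C-C: 6 × 338 = 2028
  C-H: 20 × 417 = 8340
  O=O: 13 × 515 = 6695
  Σ(broken) = 17063 kJ
Bonds formed (products):
  C=O: 16 × 778 = 12448
  O-H: 20 × 448 = 8960
  Σ(formed) = 21408 kJ
ΔH = Σ(broken) − Σ(formed) = 17063 − 21408 = −4345 kJ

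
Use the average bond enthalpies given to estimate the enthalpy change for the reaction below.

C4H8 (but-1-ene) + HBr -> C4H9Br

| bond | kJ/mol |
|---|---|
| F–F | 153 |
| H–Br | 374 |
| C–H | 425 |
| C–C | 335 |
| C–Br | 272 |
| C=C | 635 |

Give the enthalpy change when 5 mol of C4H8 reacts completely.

ΔH = −115 kJ

Bonds broken (reactants):
  C–C: 2 × 335 = 670
  C–H: 8 × 425 = 3400
  C=C: 1 × 635 = 635
  H–Br: 1 × 374 = 374
  Σ(broken) = 5079 kJ
Bonds formed (products):
  C–Br: 1 × 272 = 272
  C–C: 3 × 335 = 1005
  C–H: 9 × 425 = 3825
  Σ(formed) = 5102 kJ
ΔH = Σ(broken) − Σ(formed) = 5079 − 5102 = −23 kJ
For 5× the reaction as written: 5 × (−23) = −115 kJ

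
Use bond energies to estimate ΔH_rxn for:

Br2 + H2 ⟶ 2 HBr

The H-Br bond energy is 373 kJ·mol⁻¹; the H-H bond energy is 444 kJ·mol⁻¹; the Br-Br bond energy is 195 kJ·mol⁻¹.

ΔH ≈ −107 kJ

Bonds broken (reactants):
  Br-Br: 1 × 195 = 195
  H-H: 1 × 444 = 444
  Σ(broken) = 639 kJ
Bonds formed (products):
  H-Br: 2 × 373 = 746
  Σ(formed) = 746 kJ
ΔH = Σ(broken) − Σ(formed) = 639 − 746 = −107 kJ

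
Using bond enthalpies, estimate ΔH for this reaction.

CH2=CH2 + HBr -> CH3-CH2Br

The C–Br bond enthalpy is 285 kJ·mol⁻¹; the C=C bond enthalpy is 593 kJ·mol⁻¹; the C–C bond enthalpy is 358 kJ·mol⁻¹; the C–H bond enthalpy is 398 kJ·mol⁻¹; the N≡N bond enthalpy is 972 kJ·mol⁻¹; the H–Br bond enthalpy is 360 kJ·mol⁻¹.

ΔH ≈ −88 kJ

Bonds broken (reactants):
  C–H: 4 × 398 = 1592
  C=C: 1 × 593 = 593
  H–Br: 1 × 360 = 360
  Σ(broken) = 2545 kJ
Bonds formed (products):
  C–Br: 1 × 285 = 285
  C–C: 1 × 358 = 358
  C–H: 5 × 398 = 1990
  Σ(formed) = 2633 kJ
ΔH = Σ(broken) − Σ(formed) = 2545 − 2633 = −88 kJ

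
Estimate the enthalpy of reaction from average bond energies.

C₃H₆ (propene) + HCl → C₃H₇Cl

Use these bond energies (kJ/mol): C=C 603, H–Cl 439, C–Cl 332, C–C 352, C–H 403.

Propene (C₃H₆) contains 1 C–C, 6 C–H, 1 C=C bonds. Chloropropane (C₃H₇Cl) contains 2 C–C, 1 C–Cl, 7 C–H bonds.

Bonds broken (reactants):
  C–C: 1 × 352 = 352
  C–H: 6 × 403 = 2418
  C=C: 1 × 603 = 603
  H–Cl: 1 × 439 = 439
  Σ(broken) = 3812 kJ
Bonds formed (products):
  C–C: 2 × 352 = 704
  C–Cl: 1 × 332 = 332
  C–H: 7 × 403 = 2821
  Σ(formed) = 3857 kJ
ΔH = Σ(broken) − Σ(formed) = 3812 − 3857 = −45 kJ

ΔH ≈ −45 kJ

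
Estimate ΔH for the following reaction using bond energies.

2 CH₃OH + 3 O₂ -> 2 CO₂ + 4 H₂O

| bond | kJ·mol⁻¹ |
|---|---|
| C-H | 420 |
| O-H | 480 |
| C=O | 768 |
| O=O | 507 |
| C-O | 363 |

Bonds broken (reactants):
  C-H: 6 × 420 = 2520
  C-O: 2 × 363 = 726
  O-H: 2 × 480 = 960
  O=O: 3 × 507 = 1521
  Σ(broken) = 5727 kJ
Bonds formed (products):
  C=O: 4 × 768 = 3072
  O-H: 8 × 480 = 3840
  Σ(formed) = 6912 kJ
ΔH = Σ(broken) − Σ(formed) = 5727 − 6912 = −1185 kJ

ΔH ≈ −1185 kJ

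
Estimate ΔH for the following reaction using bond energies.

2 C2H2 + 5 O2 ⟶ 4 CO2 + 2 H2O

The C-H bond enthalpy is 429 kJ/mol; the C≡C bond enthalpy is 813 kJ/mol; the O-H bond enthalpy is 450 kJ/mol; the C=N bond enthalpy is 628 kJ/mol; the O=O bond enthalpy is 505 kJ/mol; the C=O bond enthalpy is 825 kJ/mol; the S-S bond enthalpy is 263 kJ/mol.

ΔH ≈ −2533 kJ

Bonds broken (reactants):
  C≡C: 2 × 813 = 1626
  C-H: 4 × 429 = 1716
  O=O: 5 × 505 = 2525
  Σ(broken) = 5867 kJ
Bonds formed (products):
  C=O: 8 × 825 = 6600
  O-H: 4 × 450 = 1800
  Σ(formed) = 8400 kJ
ΔH = Σ(broken) − Σ(formed) = 5867 − 8400 = −2533 kJ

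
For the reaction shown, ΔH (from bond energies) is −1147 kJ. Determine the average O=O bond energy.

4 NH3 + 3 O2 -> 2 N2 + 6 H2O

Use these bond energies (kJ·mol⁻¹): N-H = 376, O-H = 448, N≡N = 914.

D(O=O) ≈ 515 kJ/mol

Let D be the O=O bond energy.
Σ(broken) = 12×376 + 3×D = 4512 + 3D
Σ(formed) = 2×914 + 12×448 = 7204
ΔH = Σ(broken) − Σ(formed) = (4512 + 3D) − (7204) = −2692 + 3D
Setting this equal to −1147 kJ gives 3D = 1545, so D = 515 kJ/mol.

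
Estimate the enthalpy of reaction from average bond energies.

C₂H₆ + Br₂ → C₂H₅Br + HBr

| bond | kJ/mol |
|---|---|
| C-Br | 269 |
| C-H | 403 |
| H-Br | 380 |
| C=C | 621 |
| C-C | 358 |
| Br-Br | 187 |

ΔH ≈ −59 kJ

Bonds broken (reactants):
  Br-Br: 1 × 187 = 187
  C-C: 1 × 358 = 358
  C-H: 6 × 403 = 2418
  Σ(broken) = 2963 kJ
Bonds formed (products):
  C-Br: 1 × 269 = 269
  C-C: 1 × 358 = 358
  C-H: 5 × 403 = 2015
  H-Br: 1 × 380 = 380
  Σ(formed) = 3022 kJ
ΔH = Σ(broken) − Σ(formed) = 2963 − 3022 = −59 kJ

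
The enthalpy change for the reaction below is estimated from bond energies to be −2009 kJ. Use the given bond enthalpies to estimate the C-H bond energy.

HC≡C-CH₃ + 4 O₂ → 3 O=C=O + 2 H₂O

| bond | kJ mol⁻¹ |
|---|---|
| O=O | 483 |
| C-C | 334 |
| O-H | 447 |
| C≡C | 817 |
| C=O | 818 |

Let D be the C-H bond energy.
Σ(broken) = 1×817 + 1×334 + 4×D + 4×483 = 3083 + 4D
Σ(formed) = 6×818 + 4×447 = 6696
ΔH = Σ(broken) − Σ(formed) = (3083 + 4D) − (6696) = −3613 + 4D
Setting this equal to −2009 kJ gives 4D = 1604, so D = 401 kJ/mol.

D(C-H) ≈ 401 kJ/mol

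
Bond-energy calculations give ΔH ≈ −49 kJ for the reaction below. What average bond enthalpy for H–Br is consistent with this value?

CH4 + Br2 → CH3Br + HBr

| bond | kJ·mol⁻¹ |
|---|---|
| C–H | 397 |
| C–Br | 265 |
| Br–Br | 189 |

Let D be the H–Br bond energy.
Σ(broken) = 1×189 + 4×397 = 1777
Σ(formed) = 1×265 + 3×397 + 1×D = 1456 + D
ΔH = Σ(broken) − Σ(formed) = (1777) − (1456 + D) = +321 − D
Setting this equal to −49 kJ gives D = 370 kJ/mol.

D(H–Br) ≈ 370 kJ/mol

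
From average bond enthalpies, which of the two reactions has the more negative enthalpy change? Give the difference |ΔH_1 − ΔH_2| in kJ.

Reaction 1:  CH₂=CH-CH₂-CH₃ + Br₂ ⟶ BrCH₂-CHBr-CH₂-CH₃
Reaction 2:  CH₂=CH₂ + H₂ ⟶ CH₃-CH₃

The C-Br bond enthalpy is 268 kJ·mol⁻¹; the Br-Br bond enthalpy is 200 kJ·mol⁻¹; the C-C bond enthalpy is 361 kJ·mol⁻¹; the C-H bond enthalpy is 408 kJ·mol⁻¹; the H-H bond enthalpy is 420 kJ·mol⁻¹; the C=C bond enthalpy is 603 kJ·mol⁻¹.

Reaction 2, by 60 kJ

Reaction 1:
  Bonds broken (reactants):
    Br-Br: 1 × 200 = 200
    C-C: 2 × 361 = 722
    C-H: 8 × 408 = 3264
    C=C: 1 × 603 = 603
    Σ(broken) = 4789 kJ
  Bonds formed (products):
    C-Br: 2 × 268 = 536
    C-C: 3 × 361 = 1083
    C-H: 8 × 408 = 3264
    Σ(formed) = 4883 kJ
  ΔH_1 = 4789 − 4883 = −94 kJ
Reaction 2:
  Bonds broken (reactants):
    C-H: 4 × 408 = 1632
    C=C: 1 × 603 = 603
    H-H: 1 × 420 = 420
    Σ(broken) = 2655 kJ
  Bonds formed (products):
    C-C: 1 × 361 = 361
    C-H: 6 × 408 = 2448
    Σ(formed) = 2809 kJ
  ΔH_2 = 2655 − 2809 = −154 kJ
ΔH_1 − ΔH_2 = +60 kJ, so reaction 2 has the more negative ΔH; |ΔH_1 − ΔH_2| = 60 kJ.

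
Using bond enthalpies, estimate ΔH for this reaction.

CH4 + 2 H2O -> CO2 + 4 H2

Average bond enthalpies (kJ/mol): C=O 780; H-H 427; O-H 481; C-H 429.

ΔH ≈ +372 kJ

Bonds broken (reactants):
  C-H: 4 × 429 = 1716
  O-H: 4 × 481 = 1924
  Σ(broken) = 3640 kJ
Bonds formed (products):
  C=O: 2 × 780 = 1560
  H-H: 4 × 427 = 1708
  Σ(formed) = 3268 kJ
ΔH = Σ(broken) − Σ(formed) = 3640 − 3268 = +372 kJ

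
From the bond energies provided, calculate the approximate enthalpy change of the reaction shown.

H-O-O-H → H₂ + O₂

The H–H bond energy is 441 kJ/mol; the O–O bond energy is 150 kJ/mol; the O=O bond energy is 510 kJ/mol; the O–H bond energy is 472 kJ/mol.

Bonds broken (reactants):
  O–H: 2 × 472 = 944
  O–O: 1 × 150 = 150
  Σ(broken) = 1094 kJ
Bonds formed (products):
  H–H: 1 × 441 = 441
  O=O: 1 × 510 = 510
  Σ(formed) = 951 kJ
ΔH = Σ(broken) − Σ(formed) = 1094 − 951 = +143 kJ

ΔH ≈ +143 kJ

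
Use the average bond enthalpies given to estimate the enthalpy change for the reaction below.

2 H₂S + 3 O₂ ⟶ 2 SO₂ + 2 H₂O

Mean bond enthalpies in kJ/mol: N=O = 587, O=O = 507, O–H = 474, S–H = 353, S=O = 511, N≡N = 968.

ΔH ≈ −1007 kJ

Bonds broken (reactants):
  O=O: 3 × 507 = 1521
  S–H: 4 × 353 = 1412
  Σ(broken) = 2933 kJ
Bonds formed (products):
  O–H: 4 × 474 = 1896
  S=O: 4 × 511 = 2044
  Σ(formed) = 3940 kJ
ΔH = Σ(broken) − Σ(formed) = 2933 − 3940 = −1007 kJ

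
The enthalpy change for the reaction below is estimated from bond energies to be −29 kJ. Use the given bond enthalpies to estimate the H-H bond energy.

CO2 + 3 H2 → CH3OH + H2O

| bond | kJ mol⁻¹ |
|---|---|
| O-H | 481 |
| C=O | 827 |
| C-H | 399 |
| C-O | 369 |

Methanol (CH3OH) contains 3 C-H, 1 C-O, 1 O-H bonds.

D(H-H) ≈ 442 kJ/mol

Let D be the H-H bond energy.
Σ(broken) = 2×827 + 3×D = 1654 + 3D
Σ(formed) = 3×399 + 1×369 + 3×481 = 3009
ΔH = Σ(broken) − Σ(formed) = (1654 + 3D) − (3009) = −1355 + 3D
Setting this equal to −29 kJ gives 3D = 1326, so D = 442 kJ/mol.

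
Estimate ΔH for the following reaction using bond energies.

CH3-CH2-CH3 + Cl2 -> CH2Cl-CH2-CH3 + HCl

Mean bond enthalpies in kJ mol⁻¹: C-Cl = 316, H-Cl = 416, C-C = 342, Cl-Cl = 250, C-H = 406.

ΔH ≈ −76 kJ

Bonds broken (reactants):
  C-C: 2 × 342 = 684
  C-H: 8 × 406 = 3248
  Cl-Cl: 1 × 250 = 250
  Σ(broken) = 4182 kJ
Bonds formed (products):
  C-C: 2 × 342 = 684
  C-Cl: 1 × 316 = 316
  C-H: 7 × 406 = 2842
  H-Cl: 1 × 416 = 416
  Σ(formed) = 4258 kJ
ΔH = Σ(broken) − Σ(formed) = 4182 − 4258 = −76 kJ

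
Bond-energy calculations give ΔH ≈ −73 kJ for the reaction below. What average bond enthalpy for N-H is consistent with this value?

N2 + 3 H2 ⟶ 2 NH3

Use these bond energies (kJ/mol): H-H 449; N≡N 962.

D(N-H) ≈ 397 kJ/mol

Let D be the N-H bond energy.
Σ(broken) = 3×449 + 1×962 = 2309
Σ(formed) = 6×D = 6D
ΔH = Σ(broken) − Σ(formed) = (2309) − (6D) = +2309 − 6D
Setting this equal to −73 kJ gives 6D = 2382, so D = 397 kJ/mol.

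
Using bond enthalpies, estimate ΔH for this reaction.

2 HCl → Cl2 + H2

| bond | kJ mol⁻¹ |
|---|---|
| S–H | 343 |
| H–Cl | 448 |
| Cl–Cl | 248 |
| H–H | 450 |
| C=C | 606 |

Bonds broken (reactants):
  H–Cl: 2 × 448 = 896
  Σ(broken) = 896 kJ
Bonds formed (products):
  Cl–Cl: 1 × 248 = 248
  H–H: 1 × 450 = 450
  Σ(formed) = 698 kJ
ΔH = Σ(broken) − Σ(formed) = 896 − 698 = +198 kJ

ΔH ≈ +198 kJ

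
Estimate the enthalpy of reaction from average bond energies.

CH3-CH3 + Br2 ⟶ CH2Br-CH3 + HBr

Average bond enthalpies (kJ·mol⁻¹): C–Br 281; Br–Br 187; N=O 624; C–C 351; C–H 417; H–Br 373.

ΔH ≈ −50 kJ

Bonds broken (reactants):
  Br–Br: 1 × 187 = 187
  C–C: 1 × 351 = 351
  C–H: 6 × 417 = 2502
  Σ(broken) = 3040 kJ
Bonds formed (products):
  C–Br: 1 × 281 = 281
  C–C: 1 × 351 = 351
  C–H: 5 × 417 = 2085
  H–Br: 1 × 373 = 373
  Σ(formed) = 3090 kJ
ΔH = Σ(broken) − Σ(formed) = 3040 − 3090 = −50 kJ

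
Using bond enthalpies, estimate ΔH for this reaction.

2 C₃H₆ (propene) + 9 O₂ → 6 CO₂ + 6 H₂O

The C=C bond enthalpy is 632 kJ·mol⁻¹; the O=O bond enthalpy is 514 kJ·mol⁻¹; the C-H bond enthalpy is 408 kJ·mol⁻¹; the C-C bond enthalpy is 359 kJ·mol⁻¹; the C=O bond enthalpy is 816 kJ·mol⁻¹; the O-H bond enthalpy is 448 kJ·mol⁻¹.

ΔH ≈ −3664 kJ

Bonds broken (reactants):
  C-C: 2 × 359 = 718
  C-H: 12 × 408 = 4896
  C=C: 2 × 632 = 1264
  O=O: 9 × 514 = 4626
  Σ(broken) = 11504 kJ
Bonds formed (products):
  C=O: 12 × 816 = 9792
  O-H: 12 × 448 = 5376
  Σ(formed) = 15168 kJ
ΔH = Σ(broken) − Σ(formed) = 11504 − 15168 = −3664 kJ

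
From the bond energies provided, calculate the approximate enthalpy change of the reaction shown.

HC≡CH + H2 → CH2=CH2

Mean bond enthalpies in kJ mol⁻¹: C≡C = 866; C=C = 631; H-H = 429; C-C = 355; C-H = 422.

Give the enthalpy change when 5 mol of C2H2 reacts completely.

ΔH = −900 kJ

Bonds broken (reactants):
  C≡C: 1 × 866 = 866
  C-H: 2 × 422 = 844
  H-H: 1 × 429 = 429
  Σ(broken) = 2139 kJ
Bonds formed (products):
  C-H: 4 × 422 = 1688
  C=C: 1 × 631 = 631
  Σ(formed) = 2319 kJ
ΔH = Σ(broken) − Σ(formed) = 2139 − 2319 = −180 kJ
For 5× the reaction as written: 5 × (−180) = −900 kJ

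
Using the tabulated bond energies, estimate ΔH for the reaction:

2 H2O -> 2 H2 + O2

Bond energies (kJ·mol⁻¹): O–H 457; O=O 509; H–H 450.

ΔH ≈ +419 kJ

Bonds broken (reactants):
  O–H: 4 × 457 = 1828
  Σ(broken) = 1828 kJ
Bonds formed (products):
  H–H: 2 × 450 = 900
  O=O: 1 × 509 = 509
  Σ(formed) = 1409 kJ
ΔH = Σ(broken) − Σ(formed) = 1828 − 1409 = +419 kJ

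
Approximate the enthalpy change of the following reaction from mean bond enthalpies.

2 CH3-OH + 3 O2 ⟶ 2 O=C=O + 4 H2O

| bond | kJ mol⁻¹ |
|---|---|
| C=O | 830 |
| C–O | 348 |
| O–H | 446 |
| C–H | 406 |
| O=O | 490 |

Bonds broken (reactants):
  C–H: 6 × 406 = 2436
  C–O: 2 × 348 = 696
  O–H: 2 × 446 = 892
  O=O: 3 × 490 = 1470
  Σ(broken) = 5494 kJ
Bonds formed (products):
  C=O: 4 × 830 = 3320
  O–H: 8 × 446 = 3568
  Σ(formed) = 6888 kJ
ΔH = Σ(broken) − Σ(formed) = 5494 − 6888 = −1394 kJ

ΔH ≈ −1394 kJ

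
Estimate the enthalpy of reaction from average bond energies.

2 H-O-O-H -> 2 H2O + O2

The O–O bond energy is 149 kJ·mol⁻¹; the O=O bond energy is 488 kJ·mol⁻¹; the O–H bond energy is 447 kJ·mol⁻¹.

Bonds broken (reactants):
  O–H: 4 × 447 = 1788
  O–O: 2 × 149 = 298
  Σ(broken) = 2086 kJ
Bonds formed (products):
  O–H: 4 × 447 = 1788
  O=O: 1 × 488 = 488
  Σ(formed) = 2276 kJ
ΔH = Σ(broken) − Σ(formed) = 2086 − 2276 = −190 kJ

ΔH ≈ −190 kJ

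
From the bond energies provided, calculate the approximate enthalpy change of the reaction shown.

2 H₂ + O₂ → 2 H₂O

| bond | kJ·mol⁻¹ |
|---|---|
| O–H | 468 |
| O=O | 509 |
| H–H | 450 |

Bonds broken (reactants):
  H–H: 2 × 450 = 900
  O=O: 1 × 509 = 509
  Σ(broken) = 1409 kJ
Bonds formed (products):
  O–H: 4 × 468 = 1872
  Σ(formed) = 1872 kJ
ΔH = Σ(broken) − Σ(formed) = 1409 − 1872 = −463 kJ

ΔH ≈ −463 kJ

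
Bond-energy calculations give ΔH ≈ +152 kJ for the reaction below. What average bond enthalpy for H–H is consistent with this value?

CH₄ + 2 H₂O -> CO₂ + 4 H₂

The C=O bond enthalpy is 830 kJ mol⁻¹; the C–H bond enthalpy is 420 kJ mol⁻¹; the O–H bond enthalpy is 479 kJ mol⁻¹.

D(H–H) ≈ 446 kJ/mol

Let D be the H–H bond energy.
Σ(broken) = 4×420 + 4×479 = 3596
Σ(formed) = 2×830 + 4×D = 1660 + 4D
ΔH = Σ(broken) − Σ(formed) = (3596) − (1660 + 4D) = +1936 − 4D
Setting this equal to +152 kJ gives 4D = 1784, so D = 446 kJ/mol.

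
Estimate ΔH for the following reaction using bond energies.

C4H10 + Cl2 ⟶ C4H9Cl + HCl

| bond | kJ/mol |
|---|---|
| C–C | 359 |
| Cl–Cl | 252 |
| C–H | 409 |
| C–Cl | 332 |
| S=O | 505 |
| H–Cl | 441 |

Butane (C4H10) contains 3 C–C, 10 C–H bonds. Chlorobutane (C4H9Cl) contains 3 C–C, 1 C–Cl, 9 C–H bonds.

ΔH ≈ −112 kJ

Bonds broken (reactants):
  C–C: 3 × 359 = 1077
  C–H: 10 × 409 = 4090
  Cl–Cl: 1 × 252 = 252
  Σ(broken) = 5419 kJ
Bonds formed (products):
  C–C: 3 × 359 = 1077
  C–Cl: 1 × 332 = 332
  C–H: 9 × 409 = 3681
  H–Cl: 1 × 441 = 441
  Σ(formed) = 5531 kJ
ΔH = Σ(broken) − Σ(formed) = 5419 − 5531 = −112 kJ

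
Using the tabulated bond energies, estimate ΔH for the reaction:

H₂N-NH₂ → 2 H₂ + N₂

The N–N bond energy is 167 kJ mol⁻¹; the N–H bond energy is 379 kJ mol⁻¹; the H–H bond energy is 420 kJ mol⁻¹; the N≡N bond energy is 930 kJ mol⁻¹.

ΔH ≈ −87 kJ

Bonds broken (reactants):
  N–H: 4 × 379 = 1516
  N–N: 1 × 167 = 167
  Σ(broken) = 1683 kJ
Bonds formed (products):
  H–H: 2 × 420 = 840
  N≡N: 1 × 930 = 930
  Σ(formed) = 1770 kJ
ΔH = Σ(broken) − Σ(formed) = 1683 − 1770 = −87 kJ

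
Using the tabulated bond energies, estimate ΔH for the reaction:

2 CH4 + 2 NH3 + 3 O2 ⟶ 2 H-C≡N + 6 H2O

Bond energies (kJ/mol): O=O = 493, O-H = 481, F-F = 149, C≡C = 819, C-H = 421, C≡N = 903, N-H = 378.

Bonds broken (reactants):
  C-H: 8 × 421 = 3368
  N-H: 6 × 378 = 2268
  O=O: 3 × 493 = 1479
  Σ(broken) = 7115 kJ
Bonds formed (products):
  C≡N: 2 × 903 = 1806
  C-H: 2 × 421 = 842
  O-H: 12 × 481 = 5772
  Σ(formed) = 8420 kJ
ΔH = Σ(broken) − Σ(formed) = 7115 − 8420 = −1305 kJ

ΔH ≈ −1305 kJ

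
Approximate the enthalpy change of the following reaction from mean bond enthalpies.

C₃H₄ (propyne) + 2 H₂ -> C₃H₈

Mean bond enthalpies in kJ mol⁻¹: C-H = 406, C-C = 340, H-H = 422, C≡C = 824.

Bonds broken (reactants):
  C≡C: 1 × 824 = 824
  C-C: 1 × 340 = 340
  C-H: 4 × 406 = 1624
  H-H: 2 × 422 = 844
  Σ(broken) = 3632 kJ
Bonds formed (products):
  C-C: 2 × 340 = 680
  C-H: 8 × 406 = 3248
  Σ(formed) = 3928 kJ
ΔH = Σ(broken) − Σ(formed) = 3632 − 3928 = −296 kJ

ΔH ≈ −296 kJ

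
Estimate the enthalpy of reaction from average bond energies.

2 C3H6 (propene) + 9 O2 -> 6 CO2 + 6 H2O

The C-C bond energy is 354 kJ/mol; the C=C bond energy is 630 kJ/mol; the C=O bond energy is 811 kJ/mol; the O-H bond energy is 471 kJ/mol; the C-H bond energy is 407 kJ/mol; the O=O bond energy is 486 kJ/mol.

Bonds broken (reactants):
  C-C: 2 × 354 = 708
  C-H: 12 × 407 = 4884
  C=C: 2 × 630 = 1260
  O=O: 9 × 486 = 4374
  Σ(broken) = 11226 kJ
Bonds formed (products):
  C=O: 12 × 811 = 9732
  O-H: 12 × 471 = 5652
  Σ(formed) = 15384 kJ
ΔH = Σ(broken) − Σ(formed) = 11226 − 15384 = −4158 kJ

ΔH ≈ −4158 kJ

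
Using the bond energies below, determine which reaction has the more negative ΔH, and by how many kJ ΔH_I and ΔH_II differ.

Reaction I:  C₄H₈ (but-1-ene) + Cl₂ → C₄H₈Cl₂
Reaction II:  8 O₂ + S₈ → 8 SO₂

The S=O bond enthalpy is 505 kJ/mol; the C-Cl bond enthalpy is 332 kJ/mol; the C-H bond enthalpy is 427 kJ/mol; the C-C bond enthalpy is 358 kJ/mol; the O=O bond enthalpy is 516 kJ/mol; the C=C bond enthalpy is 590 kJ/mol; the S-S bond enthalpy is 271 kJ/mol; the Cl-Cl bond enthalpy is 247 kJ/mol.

Reaction II, by 1599 kJ

Reaction I:
  Bonds broken (reactants):
    C-C: 2 × 358 = 716
    C-H: 8 × 427 = 3416
    C=C: 1 × 590 = 590
    Cl-Cl: 1 × 247 = 247
    Σ(broken) = 4969 kJ
  Bonds formed (products):
    C-C: 3 × 358 = 1074
    C-Cl: 2 × 332 = 664
    C-H: 8 × 427 = 3416
    Σ(formed) = 5154 kJ
  ΔH_I = 4969 − 5154 = −185 kJ
Reaction II:
  Bonds broken (reactants):
    O=O: 8 × 516 = 4128
    S-S: 8 × 271 = 2168
    Σ(broken) = 6296 kJ
  Bonds formed (products):
    S=O: 16 × 505 = 8080
    Σ(formed) = 8080 kJ
  ΔH_II = 6296 − 8080 = −1784 kJ
ΔH_I − ΔH_II = +1599 kJ, so reaction II has the more negative ΔH; |ΔH_I − ΔH_II| = 1599 kJ.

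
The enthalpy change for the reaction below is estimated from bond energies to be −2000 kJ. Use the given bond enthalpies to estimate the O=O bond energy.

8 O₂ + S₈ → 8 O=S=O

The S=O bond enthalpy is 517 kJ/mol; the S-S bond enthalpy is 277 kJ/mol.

Let D be the O=O bond energy.
Σ(broken) = 8×D + 8×277 = 2216 + 8D
Σ(formed) = 16×517 = 8272
ΔH = Σ(broken) − Σ(formed) = (2216 + 8D) − (8272) = −6056 + 8D
Setting this equal to −2000 kJ gives 8D = 4056, so D = 507 kJ/mol.

D(O=O) ≈ 507 kJ/mol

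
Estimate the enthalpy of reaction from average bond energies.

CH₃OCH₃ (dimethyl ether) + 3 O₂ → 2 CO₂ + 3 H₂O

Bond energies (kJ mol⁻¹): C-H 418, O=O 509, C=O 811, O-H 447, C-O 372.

Bonds broken (reactants):
  C-H: 6 × 418 = 2508
  C-O: 2 × 372 = 744
  O=O: 3 × 509 = 1527
  Σ(broken) = 4779 kJ
Bonds formed (products):
  C=O: 4 × 811 = 3244
  O-H: 6 × 447 = 2682
  Σ(formed) = 5926 kJ
ΔH = Σ(broken) − Σ(formed) = 4779 − 5926 = −1147 kJ

ΔH ≈ −1147 kJ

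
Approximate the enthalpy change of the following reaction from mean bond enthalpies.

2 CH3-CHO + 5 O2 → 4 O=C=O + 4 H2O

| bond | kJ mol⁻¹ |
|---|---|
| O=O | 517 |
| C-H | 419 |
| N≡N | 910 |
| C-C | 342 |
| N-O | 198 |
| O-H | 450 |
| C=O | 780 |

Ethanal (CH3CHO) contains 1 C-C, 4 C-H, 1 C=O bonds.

Bonds broken (reactants):
  C-C: 2 × 342 = 684
  C-H: 8 × 419 = 3352
  C=O: 2 × 780 = 1560
  O=O: 5 × 517 = 2585
  Σ(broken) = 8181 kJ
Bonds formed (products):
  C=O: 8 × 780 = 6240
  O-H: 8 × 450 = 3600
  Σ(formed) = 9840 kJ
ΔH = Σ(broken) − Σ(formed) = 8181 − 9840 = −1659 kJ

ΔH ≈ −1659 kJ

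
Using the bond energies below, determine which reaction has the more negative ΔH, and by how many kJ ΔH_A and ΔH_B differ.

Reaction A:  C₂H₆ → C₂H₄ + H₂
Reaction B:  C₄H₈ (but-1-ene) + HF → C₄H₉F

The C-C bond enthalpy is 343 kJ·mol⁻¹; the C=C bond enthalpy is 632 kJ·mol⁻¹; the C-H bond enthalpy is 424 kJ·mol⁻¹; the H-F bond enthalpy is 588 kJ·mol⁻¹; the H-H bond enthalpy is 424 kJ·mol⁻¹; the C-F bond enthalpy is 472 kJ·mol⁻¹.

Reaction A:
  Bonds broken (reactants):
    C-C: 1 × 343 = 343
    C-H: 6 × 424 = 2544
    Σ(broken) = 2887 kJ
  Bonds formed (products):
    C-H: 4 × 424 = 1696
    C=C: 1 × 632 = 632
    H-H: 1 × 424 = 424
    Σ(formed) = 2752 kJ
  ΔH_A = 2887 − 2752 = +135 kJ
Reaction B:
  Bonds broken (reactants):
    C-C: 2 × 343 = 686
    C-H: 8 × 424 = 3392
    C=C: 1 × 632 = 632
    H-F: 1 × 588 = 588
    Σ(broken) = 5298 kJ
  Bonds formed (products):
    C-C: 3 × 343 = 1029
    C-F: 1 × 472 = 472
    C-H: 9 × 424 = 3816
    Σ(formed) = 5317 kJ
  ΔH_B = 5298 − 5317 = −19 kJ
ΔH_A − ΔH_B = +154 kJ, so reaction B has the more negative ΔH; |ΔH_A − ΔH_B| = 154 kJ.

Reaction B, by 154 kJ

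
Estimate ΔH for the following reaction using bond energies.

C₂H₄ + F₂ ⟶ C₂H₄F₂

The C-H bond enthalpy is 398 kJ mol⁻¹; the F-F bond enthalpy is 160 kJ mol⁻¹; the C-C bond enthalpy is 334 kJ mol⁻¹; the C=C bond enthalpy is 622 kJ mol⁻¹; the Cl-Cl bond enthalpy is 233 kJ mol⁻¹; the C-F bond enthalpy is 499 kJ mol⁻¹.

ΔH ≈ −550 kJ

Bonds broken (reactants):
  C-H: 4 × 398 = 1592
  C=C: 1 × 622 = 622
  F-F: 1 × 160 = 160
  Σ(broken) = 2374 kJ
Bonds formed (products):
  C-C: 1 × 334 = 334
  C-F: 2 × 499 = 998
  C-H: 4 × 398 = 1592
  Σ(formed) = 2924 kJ
ΔH = Σ(broken) − Σ(formed) = 2374 − 2924 = −550 kJ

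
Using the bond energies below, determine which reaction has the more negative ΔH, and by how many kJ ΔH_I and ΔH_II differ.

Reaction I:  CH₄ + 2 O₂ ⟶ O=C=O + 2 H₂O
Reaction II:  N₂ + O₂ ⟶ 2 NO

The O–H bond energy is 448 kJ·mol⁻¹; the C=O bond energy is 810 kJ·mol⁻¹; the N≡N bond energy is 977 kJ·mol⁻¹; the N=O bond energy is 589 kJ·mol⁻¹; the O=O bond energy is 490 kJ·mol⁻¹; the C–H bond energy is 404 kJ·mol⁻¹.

Reaction I:
  Bonds broken (reactants):
    C–H: 4 × 404 = 1616
    O=O: 2 × 490 = 980
    Σ(broken) = 2596 kJ
  Bonds formed (products):
    C=O: 2 × 810 = 1620
    O–H: 4 × 448 = 1792
    Σ(formed) = 3412 kJ
  ΔH_I = 2596 − 3412 = −816 kJ
Reaction II:
  Bonds broken (reactants):
    N≡N: 1 × 977 = 977
    O=O: 1 × 490 = 490
    Σ(broken) = 1467 kJ
  Bonds formed (products):
    N=O: 2 × 589 = 1178
    Σ(formed) = 1178 kJ
  ΔH_II = 1467 − 1178 = +289 kJ
ΔH_I − ΔH_II = −1105 kJ, so reaction I has the more negative ΔH; |ΔH_I − ΔH_II| = 1105 kJ.

Reaction I, by 1105 kJ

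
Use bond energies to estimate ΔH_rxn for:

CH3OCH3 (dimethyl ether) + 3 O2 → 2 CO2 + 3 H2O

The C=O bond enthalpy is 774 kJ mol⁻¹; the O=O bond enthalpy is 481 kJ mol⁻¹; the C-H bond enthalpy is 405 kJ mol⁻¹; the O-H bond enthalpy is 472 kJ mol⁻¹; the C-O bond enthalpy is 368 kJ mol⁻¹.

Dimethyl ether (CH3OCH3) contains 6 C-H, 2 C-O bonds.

Bonds broken (reactants):
  C-H: 6 × 405 = 2430
  C-O: 2 × 368 = 736
  O=O: 3 × 481 = 1443
  Σ(broken) = 4609 kJ
Bonds formed (products):
  C=O: 4 × 774 = 3096
  O-H: 6 × 472 = 2832
  Σ(formed) = 5928 kJ
ΔH = Σ(broken) − Σ(formed) = 4609 − 5928 = −1319 kJ

ΔH ≈ −1319 kJ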